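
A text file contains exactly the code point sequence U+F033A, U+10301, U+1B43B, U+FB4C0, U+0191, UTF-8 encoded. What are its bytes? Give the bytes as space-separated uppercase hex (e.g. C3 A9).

F3 B0 8C BA F0 90 8C 81 F0 9B 90 BB F3 BB 93 80 C6 91

U+F033A: 4-byte form → F3 B0 8C BA.
U+10301: 4-byte form → F0 90 8C 81.
U+1B43B: 4-byte form → F0 9B 90 BB.
U+FB4C0: 4-byte form → F3 BB 93 80.
U+0191: 2-byte form → C6 91.
Concatenated (18 bytes): F3 B0 8C BA F0 90 8C 81 F0 9B 90 BB F3 BB 93 80 C6 91.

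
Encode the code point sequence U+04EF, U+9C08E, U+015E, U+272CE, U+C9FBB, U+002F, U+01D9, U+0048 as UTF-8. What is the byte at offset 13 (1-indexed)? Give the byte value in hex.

0xF3

1-indexed offset 13 is 0-indexed offset 12.
U+04EF → 2-byte form D3 AF at offsets 0–1.
U+9C08E → 4-byte form F2 9C 82 8E at offsets 2–5.
U+015E → 2-byte form C5 9E at offsets 6–7.
U+272CE → 4-byte form F0 A7 8B 8E at offsets 8–11.
U+C9FBB → 4-byte form F3 89 BE BB at offsets 12–15.
Offset 12 falls in char 5's range; it's byte 1 of F3 89 BE BB = 0xF3.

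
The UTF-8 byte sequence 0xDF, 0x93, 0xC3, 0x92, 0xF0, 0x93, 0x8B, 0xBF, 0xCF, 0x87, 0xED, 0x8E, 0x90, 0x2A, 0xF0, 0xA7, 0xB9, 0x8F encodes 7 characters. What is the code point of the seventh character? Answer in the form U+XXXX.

Offset 0: leading byte 0xDF = 11011111 → 2-byte char #1 = DF 93.
Offset 2: leading byte 0xC3 = 11000011 → 2-byte char #2 = C3 92.
Offset 4: leading byte 0xF0 = 11110000 → 4-byte char #3 = F0 93 8B BF.
Offset 8: leading byte 0xCF = 11001111 → 2-byte char #4 = CF 87.
Offset 10: leading byte 0xED = 11101101 → 3-byte char #5 = ED 8E 90.
Offset 13: leading byte 0x2A = 00101010 → 1-byte char #6 = 2A.
Offset 14: leading byte 0xF0 = 11110000 → 4-byte char #7 = F0 A7 B9 8F.
Leading byte 0xF0 = 11110000 matches 11110xxx → 4-byte sequence.
Byte 1: 0xF0 = 11110000, payload 000 (3 bits).
Byte 2: 0xA7 = 10100111 (10xxxxxx ✓), payload 100111.
Byte 3: 0xB9 = 10111001 (10xxxxxx ✓), payload 111001.
Byte 4: 0x8F = 10001111 (10xxxxxx ✓), payload 001111.
Concatenate: 000100111111001001111 = 0x27E4F (21 bits → U+27E4F).

U+27E4F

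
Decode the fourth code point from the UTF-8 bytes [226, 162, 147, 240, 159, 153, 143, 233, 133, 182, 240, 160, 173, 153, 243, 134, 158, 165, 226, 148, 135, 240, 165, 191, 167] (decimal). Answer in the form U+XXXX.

U+20B59

Offset 0: leading byte 0xE2 = 11100010 → 3-byte char #1 = E2 A2 93.
Offset 3: leading byte 0xF0 = 11110000 → 4-byte char #2 = F0 9F 99 8F.
Offset 7: leading byte 0xE9 = 11101001 → 3-byte char #3 = E9 85 B6.
Offset 10: leading byte 0xF0 = 11110000 → 4-byte char #4 = F0 A0 AD 99.
Leading byte 0xF0 = 11110000 matches 11110xxx → 4-byte sequence.
Byte 1: 0xF0 = 11110000, payload 000 (3 bits).
Byte 2: 0xA0 = 10100000 (10xxxxxx ✓), payload 100000.
Byte 3: 0xAD = 10101101 (10xxxxxx ✓), payload 101101.
Byte 4: 0x99 = 10011001 (10xxxxxx ✓), payload 011001.
Concatenate: 000100000101101011001 = 0x20B59 (21 bits → U+20B59).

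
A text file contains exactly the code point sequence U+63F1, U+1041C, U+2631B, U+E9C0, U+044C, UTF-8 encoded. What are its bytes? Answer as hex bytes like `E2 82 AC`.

U+63F1: 3-byte form → E6 8F B1.
U+1041C: 4-byte form → F0 90 90 9C.
U+2631B: 4-byte form → F0 A6 8C 9B.
U+E9C0: 3-byte form → EE A7 80.
U+044C: 2-byte form → D1 8C.
Concatenated (16 bytes): E6 8F B1 F0 90 90 9C F0 A6 8C 9B EE A7 80 D1 8C.

E6 8F B1 F0 90 90 9C F0 A6 8C 9B EE A7 80 D1 8C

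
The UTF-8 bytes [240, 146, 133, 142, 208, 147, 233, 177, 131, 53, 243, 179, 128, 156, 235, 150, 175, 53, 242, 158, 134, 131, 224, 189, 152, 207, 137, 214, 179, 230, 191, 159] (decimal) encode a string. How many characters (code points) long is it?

Byte at offset 0: 0xF0 = 11110000 → 4-byte char (#1). Advance 4.
Byte at offset 4: 0xD0 = 11010000 → 2-byte char (#2). Advance 2.
Byte at offset 6: 0xE9 = 11101001 → 3-byte char (#3). Advance 3.
Byte at offset 9: 0x35 = 00110101 → 1-byte char (#4). Advance 1.
Byte at offset 10: 0xF3 = 11110011 → 4-byte char (#5). Advance 4.
Byte at offset 14: 0xEB = 11101011 → 3-byte char (#6). Advance 3.
Byte at offset 17: 0x35 = 00110101 → 1-byte char (#7). Advance 1.
Byte at offset 18: 0xF2 = 11110010 → 4-byte char (#8). Advance 4.
Byte at offset 22: 0xE0 = 11100000 → 3-byte char (#9). Advance 3.
Byte at offset 25: 0xCF = 11001111 → 2-byte char (#10). Advance 2.
Byte at offset 27: 0xD6 = 11010110 → 2-byte char (#11). Advance 2.
Byte at offset 29: 0xE6 = 11100110 → 3-byte char (#12). Advance 3.
Reached end at offset 32 after 12 code points.

12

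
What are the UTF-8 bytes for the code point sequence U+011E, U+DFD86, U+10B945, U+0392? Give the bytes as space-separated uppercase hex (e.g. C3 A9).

U+011E: 2-byte form → C4 9E.
U+DFD86: 4-byte form → F3 9F B6 86.
U+10B945: 4-byte form → F4 8B A5 85.
U+0392: 2-byte form → CE 92.
Concatenated (12 bytes): C4 9E F3 9F B6 86 F4 8B A5 85 CE 92.

C4 9E F3 9F B6 86 F4 8B A5 85 CE 92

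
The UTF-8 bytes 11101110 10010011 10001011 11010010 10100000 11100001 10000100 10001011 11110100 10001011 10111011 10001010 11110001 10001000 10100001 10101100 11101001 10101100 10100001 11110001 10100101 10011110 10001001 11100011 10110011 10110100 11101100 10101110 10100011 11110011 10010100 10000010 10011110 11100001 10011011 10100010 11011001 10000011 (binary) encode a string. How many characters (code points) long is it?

Byte at offset 0: 0xEE = 11101110 → 3-byte char (#1). Advance 3.
Byte at offset 3: 0xD2 = 11010010 → 2-byte char (#2). Advance 2.
Byte at offset 5: 0xE1 = 11100001 → 3-byte char (#3). Advance 3.
Byte at offset 8: 0xF4 = 11110100 → 4-byte char (#4). Advance 4.
Byte at offset 12: 0xF1 = 11110001 → 4-byte char (#5). Advance 4.
Byte at offset 16: 0xE9 = 11101001 → 3-byte char (#6). Advance 3.
Byte at offset 19: 0xF1 = 11110001 → 4-byte char (#7). Advance 4.
Byte at offset 23: 0xE3 = 11100011 → 3-byte char (#8). Advance 3.
Byte at offset 26: 0xEC = 11101100 → 3-byte char (#9). Advance 3.
Byte at offset 29: 0xF3 = 11110011 → 4-byte char (#10). Advance 4.
Byte at offset 33: 0xE1 = 11100001 → 3-byte char (#11). Advance 3.
Byte at offset 36: 0xD9 = 11011001 → 2-byte char (#12). Advance 2.
Reached end at offset 38 after 12 code points.

12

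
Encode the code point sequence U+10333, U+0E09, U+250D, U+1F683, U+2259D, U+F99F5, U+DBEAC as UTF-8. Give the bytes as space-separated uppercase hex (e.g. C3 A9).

F0 90 8C B3 E0 B8 89 E2 94 8D F0 9F 9A 83 F0 A2 96 9D F3 B9 A7 B5 F3 9B BA AC

U+10333: 4-byte form → F0 90 8C B3.
U+0E09: 3-byte form → E0 B8 89.
U+250D: 3-byte form → E2 94 8D.
U+1F683: 4-byte form → F0 9F 9A 83.
U+2259D: 4-byte form → F0 A2 96 9D.
U+F99F5: 4-byte form → F3 B9 A7 B5.
U+DBEAC: 4-byte form → F3 9B BA AC.
Concatenated (26 bytes): F0 90 8C B3 E0 B8 89 E2 94 8D F0 9F 9A 83 F0 A2 96 9D F3 B9 A7 B5 F3 9B BA AC.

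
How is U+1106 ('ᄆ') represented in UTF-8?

U+1106 = 0x1106 = 4358 decimal. In range U+0800–U+FFFF → 3-byte form: 1110xxxx 10xxxxxx 10xxxxxx.
Binary (16 bits): 0001000100000110.
Split 4+6+6: 0001 | 000100 | 000110.
Byte 1: 11100001 = 0xE1.
Byte 2: 10000100 = 0x84.
Byte 3: 10000110 = 0x86.

E1 84 86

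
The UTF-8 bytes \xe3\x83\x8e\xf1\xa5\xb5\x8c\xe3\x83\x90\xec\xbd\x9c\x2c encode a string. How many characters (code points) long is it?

5

Byte at offset 0: 0xE3 = 11100011 → 3-byte char (#1). Advance 3.
Byte at offset 3: 0xF1 = 11110001 → 4-byte char (#2). Advance 4.
Byte at offset 7: 0xE3 = 11100011 → 3-byte char (#3). Advance 3.
Byte at offset 10: 0xEC = 11101100 → 3-byte char (#4). Advance 3.
Byte at offset 13: 0x2C = 00101100 → 1-byte char (#5). Advance 1.
Reached end at offset 14 after 5 code points.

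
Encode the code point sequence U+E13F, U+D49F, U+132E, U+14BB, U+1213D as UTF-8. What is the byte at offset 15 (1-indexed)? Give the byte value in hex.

1-indexed offset 15 is 0-indexed offset 14.
U+E13F → 3-byte form EE 84 BF at offsets 0–2.
U+D49F → 3-byte form ED 92 9F at offsets 3–5.
U+132E → 3-byte form E1 8C AE at offsets 6–8.
U+14BB → 3-byte form E1 92 BB at offsets 9–11.
U+1213D → 4-byte form F0 92 84 BD at offsets 12–15.
Offset 14 falls in char 5's range; it's byte 3 of F0 92 84 BD = 0x84.

0x84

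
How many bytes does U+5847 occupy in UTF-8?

U+5847 = 0x5847. UTF-8 uses 1 byte below 0x80, 2 below 0x800, 3 below 0x10000, 4 up to 0x10FFFF. 0x5847 is in U+0800–U+FFFF → 3 bytes.

3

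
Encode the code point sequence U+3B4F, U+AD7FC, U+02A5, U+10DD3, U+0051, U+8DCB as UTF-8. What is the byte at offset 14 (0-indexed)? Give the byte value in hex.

0xE8

U+3B4F → 3-byte form E3 AD 8F at offsets 0–2.
U+AD7FC → 4-byte form F2 AD 9F BC at offsets 3–6.
U+02A5 → 2-byte form CA A5 at offsets 7–8.
U+10DD3 → 4-byte form F0 90 B7 93 at offsets 9–12.
U+0051 → 1-byte form 51 at offsets 13–13.
U+8DCB → 3-byte form E8 B7 8B at offsets 14–16.
Offset 14 falls in char 6's range; it's byte 1 of E8 B7 8B = 0xE8.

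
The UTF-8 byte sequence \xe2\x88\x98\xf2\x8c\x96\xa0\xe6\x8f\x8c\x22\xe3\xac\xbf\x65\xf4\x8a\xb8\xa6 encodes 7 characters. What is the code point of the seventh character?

Offset 0: leading byte 0xE2 = 11100010 → 3-byte char #1 = E2 88 98.
Offset 3: leading byte 0xF2 = 11110010 → 4-byte char #2 = F2 8C 96 A0.
Offset 7: leading byte 0xE6 = 11100110 → 3-byte char #3 = E6 8F 8C.
Offset 10: leading byte 0x22 = 00100010 → 1-byte char #4 = 22.
Offset 11: leading byte 0xE3 = 11100011 → 3-byte char #5 = E3 AC BF.
Offset 14: leading byte 0x65 = 01100101 → 1-byte char #6 = 65.
Offset 15: leading byte 0xF4 = 11110100 → 4-byte char #7 = F4 8A B8 A6.
Leading byte 0xF4 = 11110100 matches 11110xxx → 4-byte sequence.
Byte 1: 0xF4 = 11110100, payload 100 (3 bits).
Byte 2: 0x8A = 10001010 (10xxxxxx ✓), payload 001010.
Byte 3: 0xB8 = 10111000 (10xxxxxx ✓), payload 111000.
Byte 4: 0xA6 = 10100110 (10xxxxxx ✓), payload 100110.
Concatenate: 100001010111000100110 = 0x10AE26 (21 bits → U+10AE26).

U+10AE26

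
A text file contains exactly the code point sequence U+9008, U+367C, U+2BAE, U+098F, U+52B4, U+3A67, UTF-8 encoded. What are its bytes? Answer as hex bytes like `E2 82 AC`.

U+9008: 3-byte form → E9 80 88.
U+367C: 3-byte form → E3 99 BC.
U+2BAE: 3-byte form → E2 AE AE.
U+098F: 3-byte form → E0 A6 8F.
U+52B4: 3-byte form → E5 8A B4.
U+3A67: 3-byte form → E3 A9 A7.
Concatenated (18 bytes): E9 80 88 E3 99 BC E2 AE AE E0 A6 8F E5 8A B4 E3 A9 A7.

E9 80 88 E3 99 BC E2 AE AE E0 A6 8F E5 8A B4 E3 A9 A7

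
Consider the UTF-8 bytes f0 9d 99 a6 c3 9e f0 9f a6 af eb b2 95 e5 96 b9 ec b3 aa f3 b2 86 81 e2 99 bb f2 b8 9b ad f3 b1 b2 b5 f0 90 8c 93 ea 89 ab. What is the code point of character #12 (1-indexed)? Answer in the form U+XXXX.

Offset 0: leading byte 0xF0 = 11110000 → 4-byte char #1 = F0 9D 99 A6.
Offset 4: leading byte 0xC3 = 11000011 → 2-byte char #2 = C3 9E.
Offset 6: leading byte 0xF0 = 11110000 → 4-byte char #3 = F0 9F A6 AF.
Offset 10: leading byte 0xEB = 11101011 → 3-byte char #4 = EB B2 95.
Offset 13: leading byte 0xE5 = 11100101 → 3-byte char #5 = E5 96 B9.
Offset 16: leading byte 0xEC = 11101100 → 3-byte char #6 = EC B3 AA.
Offset 19: leading byte 0xF3 = 11110011 → 4-byte char #7 = F3 B2 86 81.
Offset 23: leading byte 0xE2 = 11100010 → 3-byte char #8 = E2 99 BB.
Offset 26: leading byte 0xF2 = 11110010 → 4-byte char #9 = F2 B8 9B AD.
Offset 30: leading byte 0xF3 = 11110011 → 4-byte char #10 = F3 B1 B2 B5.
Offset 34: leading byte 0xF0 = 11110000 → 4-byte char #11 = F0 90 8C 93.
Offset 38: leading byte 0xEA = 11101010 → 3-byte char #12 = EA 89 AB.
Leading byte 0xEA = 11101010 matches 1110xxxx → 3-byte sequence.
Byte 1: 0xEA = 11101010, payload 1010 (4 bits).
Byte 2: 0x89 = 10001001 (10xxxxxx ✓), payload 001001.
Byte 3: 0xAB = 10101011 (10xxxxxx ✓), payload 101011.
Concatenate: 1010001001101011 = 0xA26B (16 bits → U+A26B).

U+A26B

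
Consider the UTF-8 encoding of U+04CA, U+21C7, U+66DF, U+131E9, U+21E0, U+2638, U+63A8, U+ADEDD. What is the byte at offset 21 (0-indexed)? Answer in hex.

U+04CA → 2-byte form D3 8A at offsets 0–1.
U+21C7 → 3-byte form E2 87 87 at offsets 2–4.
U+66DF → 3-byte form E6 9B 9F at offsets 5–7.
U+131E9 → 4-byte form F0 93 87 A9 at offsets 8–11.
U+21E0 → 3-byte form E2 87 A0 at offsets 12–14.
U+2638 → 3-byte form E2 98 B8 at offsets 15–17.
U+63A8 → 3-byte form E6 8E A8 at offsets 18–20.
U+ADEDD → 4-byte form F2 AD BB 9D at offsets 21–24.
Offset 21 falls in char 8's range; it's byte 1 of F2 AD BB 9D = 0xF2.

0xF2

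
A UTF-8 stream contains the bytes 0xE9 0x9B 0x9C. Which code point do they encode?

Leading byte 0xE9 = 11101001 matches 1110xxxx → 3-byte sequence.
Byte 1: 0xE9 = 11101001, payload 1001 (4 bits).
Byte 2: 0x9B = 10011011 (10xxxxxx ✓), payload 011011.
Byte 3: 0x9C = 10011100 (10xxxxxx ✓), payload 011100.
Concatenate: 1001011011011100 = 0x96DC (16 bits → U+96DC).

U+96DC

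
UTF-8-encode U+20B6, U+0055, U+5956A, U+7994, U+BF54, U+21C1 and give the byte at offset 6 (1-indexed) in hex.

1-indexed offset 6 is 0-indexed offset 5.
U+20B6 → 3-byte form E2 82 B6 at offsets 0–2.
U+0055 → 1-byte form 55 at offsets 3–3.
U+5956A → 4-byte form F1 99 95 AA at offsets 4–7.
Offset 5 falls in char 3's range; it's byte 2 of F1 99 95 AA = 0x99.

0x99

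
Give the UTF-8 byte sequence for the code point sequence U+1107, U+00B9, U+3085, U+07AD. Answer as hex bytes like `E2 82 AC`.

U+1107: 3-byte form → E1 84 87.
U+00B9: 2-byte form → C2 B9.
U+3085: 3-byte form → E3 82 85.
U+07AD: 2-byte form → DE AD.
Concatenated (10 bytes): E1 84 87 C2 B9 E3 82 85 DE AD.

E1 84 87 C2 B9 E3 82 85 DE AD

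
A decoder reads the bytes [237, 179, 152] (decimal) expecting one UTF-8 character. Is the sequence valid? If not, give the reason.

Structurally a 3-byte sequence; payload = 0xDCD8.
But 0xDCD8 is in U+D800–U+DFFF, the surrogate range. Surrogates are not Unicode scalar values and are forbidden in UTF-8.

invalid (encodes a surrogate (U+D800–U+DFFF))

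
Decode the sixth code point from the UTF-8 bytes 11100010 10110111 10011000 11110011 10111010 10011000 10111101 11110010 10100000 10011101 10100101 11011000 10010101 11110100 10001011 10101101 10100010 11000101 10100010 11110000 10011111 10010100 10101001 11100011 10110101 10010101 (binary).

U+0162

Offset 0: leading byte 0xE2 = 11100010 → 3-byte char #1 = E2 B7 98.
Offset 3: leading byte 0xF3 = 11110011 → 4-byte char #2 = F3 BA 98 BD.
Offset 7: leading byte 0xF2 = 11110010 → 4-byte char #3 = F2 A0 9D A5.
Offset 11: leading byte 0xD8 = 11011000 → 2-byte char #4 = D8 95.
Offset 13: leading byte 0xF4 = 11110100 → 4-byte char #5 = F4 8B AD A2.
Offset 17: leading byte 0xC5 = 11000101 → 2-byte char #6 = C5 A2.
Leading byte 0xC5 = 11000101 matches 110xxxxx → 2-byte sequence.
Byte 1: 0xC5 = 11000101, payload 00101 (5 bits).
Byte 2: 0xA2 = 10100010 (10xxxxxx ✓), payload 100010.
Concatenate: 00101100010 = 0x162 (11 bits → U+0162).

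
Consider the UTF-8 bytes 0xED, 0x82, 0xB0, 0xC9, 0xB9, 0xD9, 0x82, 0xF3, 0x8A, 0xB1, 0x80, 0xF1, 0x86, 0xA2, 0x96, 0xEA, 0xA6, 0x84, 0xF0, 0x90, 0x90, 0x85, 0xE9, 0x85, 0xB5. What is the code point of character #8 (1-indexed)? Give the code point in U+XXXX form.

Offset 0: leading byte 0xED = 11101101 → 3-byte char #1 = ED 82 B0.
Offset 3: leading byte 0xC9 = 11001001 → 2-byte char #2 = C9 B9.
Offset 5: leading byte 0xD9 = 11011001 → 2-byte char #3 = D9 82.
Offset 7: leading byte 0xF3 = 11110011 → 4-byte char #4 = F3 8A B1 80.
Offset 11: leading byte 0xF1 = 11110001 → 4-byte char #5 = F1 86 A2 96.
Offset 15: leading byte 0xEA = 11101010 → 3-byte char #6 = EA A6 84.
Offset 18: leading byte 0xF0 = 11110000 → 4-byte char #7 = F0 90 90 85.
Offset 22: leading byte 0xE9 = 11101001 → 3-byte char #8 = E9 85 B5.
Leading byte 0xE9 = 11101001 matches 1110xxxx → 3-byte sequence.
Byte 1: 0xE9 = 11101001, payload 1001 (4 bits).
Byte 2: 0x85 = 10000101 (10xxxxxx ✓), payload 000101.
Byte 3: 0xB5 = 10110101 (10xxxxxx ✓), payload 110101.
Concatenate: 1001000101110101 = 0x9175 (16 bits → U+9175).

U+9175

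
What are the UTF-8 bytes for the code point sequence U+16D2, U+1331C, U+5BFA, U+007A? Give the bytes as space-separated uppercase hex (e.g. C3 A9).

E1 9B 92 F0 93 8C 9C E5 AF BA 7A

U+16D2: 3-byte form → E1 9B 92.
U+1331C: 4-byte form → F0 93 8C 9C.
U+5BFA: 3-byte form → E5 AF BA.
U+007A: 1-byte form → 7A.
Concatenated (11 bytes): E1 9B 92 F0 93 8C 9C E5 AF BA 7A.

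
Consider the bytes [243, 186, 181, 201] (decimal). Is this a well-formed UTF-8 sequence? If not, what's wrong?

Leading byte 0xF3 = 11110011 → 4-byte form.
Byte 4 is 0xC9 = 11001001, which is not 10xxxxxx — expected a continuation byte.

invalid (non-continuation byte where continuation expected)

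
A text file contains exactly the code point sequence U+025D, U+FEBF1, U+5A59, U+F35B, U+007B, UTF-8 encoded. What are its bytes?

C9 9D F3 BE AF B1 E5 A9 99 EF 8D 9B 7B

U+025D: 2-byte form → C9 9D.
U+FEBF1: 4-byte form → F3 BE AF B1.
U+5A59: 3-byte form → E5 A9 99.
U+F35B: 3-byte form → EF 8D 9B.
U+007B: 1-byte form → 7B.
Concatenated (13 bytes): C9 9D F3 BE AF B1 E5 A9 99 EF 8D 9B 7B.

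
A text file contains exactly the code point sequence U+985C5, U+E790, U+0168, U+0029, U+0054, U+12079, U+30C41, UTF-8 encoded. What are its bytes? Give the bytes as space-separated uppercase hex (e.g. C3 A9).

U+985C5: 4-byte form → F2 98 97 85.
U+E790: 3-byte form → EE 9E 90.
U+0168: 2-byte form → C5 A8.
U+0029: 1-byte form → 29.
U+0054: 1-byte form → 54.
U+12079: 4-byte form → F0 92 81 B9.
U+30C41: 4-byte form → F0 B0 B1 81.
Concatenated (19 bytes): F2 98 97 85 EE 9E 90 C5 A8 29 54 F0 92 81 B9 F0 B0 B1 81.

F2 98 97 85 EE 9E 90 C5 A8 29 54 F0 92 81 B9 F0 B0 B1 81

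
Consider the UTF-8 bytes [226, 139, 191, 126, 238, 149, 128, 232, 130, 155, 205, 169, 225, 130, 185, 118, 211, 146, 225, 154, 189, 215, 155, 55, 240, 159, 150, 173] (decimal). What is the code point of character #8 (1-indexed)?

U+04D2

Offset 0: leading byte 0xE2 = 11100010 → 3-byte char #1 = E2 8B BF.
Offset 3: leading byte 0x7E = 01111110 → 1-byte char #2 = 7E.
Offset 4: leading byte 0xEE = 11101110 → 3-byte char #3 = EE 95 80.
Offset 7: leading byte 0xE8 = 11101000 → 3-byte char #4 = E8 82 9B.
Offset 10: leading byte 0xCD = 11001101 → 2-byte char #5 = CD A9.
Offset 12: leading byte 0xE1 = 11100001 → 3-byte char #6 = E1 82 B9.
Offset 15: leading byte 0x76 = 01110110 → 1-byte char #7 = 76.
Offset 16: leading byte 0xD3 = 11010011 → 2-byte char #8 = D3 92.
Leading byte 0xD3 = 11010011 matches 110xxxxx → 2-byte sequence.
Byte 1: 0xD3 = 11010011, payload 10011 (5 bits).
Byte 2: 0x92 = 10010010 (10xxxxxx ✓), payload 010010.
Concatenate: 10011010010 = 0x4D2 (11 bits → U+04D2).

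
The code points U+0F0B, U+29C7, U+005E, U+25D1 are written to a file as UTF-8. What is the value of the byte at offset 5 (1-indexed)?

0xA7

1-indexed offset 5 is 0-indexed offset 4.
U+0F0B → 3-byte form E0 BC 8B at offsets 0–2.
U+29C7 → 3-byte form E2 A7 87 at offsets 3–5.
Offset 4 falls in char 2's range; it's byte 2 of E2 A7 87 = 0xA7.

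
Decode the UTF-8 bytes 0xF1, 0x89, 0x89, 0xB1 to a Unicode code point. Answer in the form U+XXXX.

U+49271

Leading byte 0xF1 = 11110001 matches 11110xxx → 4-byte sequence.
Byte 1: 0xF1 = 11110001, payload 001 (3 bits).
Byte 2: 0x89 = 10001001 (10xxxxxx ✓), payload 001001.
Byte 3: 0x89 = 10001001 (10xxxxxx ✓), payload 001001.
Byte 4: 0xB1 = 10110001 (10xxxxxx ✓), payload 110001.
Concatenate: 001001001001001110001 = 0x49271 (21 bits → U+49271).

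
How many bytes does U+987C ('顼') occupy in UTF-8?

3

U+987C = 0x987C. UTF-8 uses 1 byte below 0x80, 2 below 0x800, 3 below 0x10000, 4 up to 0x10FFFF. 0x987C is in U+0800–U+FFFF → 3 bytes.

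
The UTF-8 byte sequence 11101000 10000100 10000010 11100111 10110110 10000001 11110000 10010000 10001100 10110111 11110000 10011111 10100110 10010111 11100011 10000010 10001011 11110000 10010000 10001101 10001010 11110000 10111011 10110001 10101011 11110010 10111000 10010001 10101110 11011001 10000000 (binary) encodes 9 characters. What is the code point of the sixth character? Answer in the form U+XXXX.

Offset 0: leading byte 0xE8 = 11101000 → 3-byte char #1 = E8 84 82.
Offset 3: leading byte 0xE7 = 11100111 → 3-byte char #2 = E7 B6 81.
Offset 6: leading byte 0xF0 = 11110000 → 4-byte char #3 = F0 90 8C B7.
Offset 10: leading byte 0xF0 = 11110000 → 4-byte char #4 = F0 9F A6 97.
Offset 14: leading byte 0xE3 = 11100011 → 3-byte char #5 = E3 82 8B.
Offset 17: leading byte 0xF0 = 11110000 → 4-byte char #6 = F0 90 8D 8A.
Leading byte 0xF0 = 11110000 matches 11110xxx → 4-byte sequence.
Byte 1: 0xF0 = 11110000, payload 000 (3 bits).
Byte 2: 0x90 = 10010000 (10xxxxxx ✓), payload 010000.
Byte 3: 0x8D = 10001101 (10xxxxxx ✓), payload 001101.
Byte 4: 0x8A = 10001010 (10xxxxxx ✓), payload 001010.
Concatenate: 000010000001101001010 = 0x1034A (21 bits → U+1034A).

U+1034A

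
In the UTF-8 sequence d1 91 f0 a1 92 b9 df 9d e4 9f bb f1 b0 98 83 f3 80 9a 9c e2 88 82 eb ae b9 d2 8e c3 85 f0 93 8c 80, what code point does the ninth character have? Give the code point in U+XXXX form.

U+048E

Offset 0: leading byte 0xD1 = 11010001 → 2-byte char #1 = D1 91.
Offset 2: leading byte 0xF0 = 11110000 → 4-byte char #2 = F0 A1 92 B9.
Offset 6: leading byte 0xDF = 11011111 → 2-byte char #3 = DF 9D.
Offset 8: leading byte 0xE4 = 11100100 → 3-byte char #4 = E4 9F BB.
Offset 11: leading byte 0xF1 = 11110001 → 4-byte char #5 = F1 B0 98 83.
Offset 15: leading byte 0xF3 = 11110011 → 4-byte char #6 = F3 80 9A 9C.
Offset 19: leading byte 0xE2 = 11100010 → 3-byte char #7 = E2 88 82.
Offset 22: leading byte 0xEB = 11101011 → 3-byte char #8 = EB AE B9.
Offset 25: leading byte 0xD2 = 11010010 → 2-byte char #9 = D2 8E.
Leading byte 0xD2 = 11010010 matches 110xxxxx → 2-byte sequence.
Byte 1: 0xD2 = 11010010, payload 10010 (5 bits).
Byte 2: 0x8E = 10001110 (10xxxxxx ✓), payload 001110.
Concatenate: 10010001110 = 0x48E (11 bits → U+048E).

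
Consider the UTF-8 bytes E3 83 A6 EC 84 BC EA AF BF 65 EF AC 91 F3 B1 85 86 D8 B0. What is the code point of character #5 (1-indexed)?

Offset 0: leading byte 0xE3 = 11100011 → 3-byte char #1 = E3 83 A6.
Offset 3: leading byte 0xEC = 11101100 → 3-byte char #2 = EC 84 BC.
Offset 6: leading byte 0xEA = 11101010 → 3-byte char #3 = EA AF BF.
Offset 9: leading byte 0x65 = 01100101 → 1-byte char #4 = 65.
Offset 10: leading byte 0xEF = 11101111 → 3-byte char #5 = EF AC 91.
Leading byte 0xEF = 11101111 matches 1110xxxx → 3-byte sequence.
Byte 1: 0xEF = 11101111, payload 1111 (4 bits).
Byte 2: 0xAC = 10101100 (10xxxxxx ✓), payload 101100.
Byte 3: 0x91 = 10010001 (10xxxxxx ✓), payload 010001.
Concatenate: 1111101100010001 = 0xFB11 (16 bits → U+FB11).

U+FB11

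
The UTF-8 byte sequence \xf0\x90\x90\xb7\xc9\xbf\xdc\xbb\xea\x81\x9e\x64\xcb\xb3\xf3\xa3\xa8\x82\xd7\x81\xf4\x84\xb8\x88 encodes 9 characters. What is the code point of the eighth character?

Offset 0: leading byte 0xF0 = 11110000 → 4-byte char #1 = F0 90 90 B7.
Offset 4: leading byte 0xC9 = 11001001 → 2-byte char #2 = C9 BF.
Offset 6: leading byte 0xDC = 11011100 → 2-byte char #3 = DC BB.
Offset 8: leading byte 0xEA = 11101010 → 3-byte char #4 = EA 81 9E.
Offset 11: leading byte 0x64 = 01100100 → 1-byte char #5 = 64.
Offset 12: leading byte 0xCB = 11001011 → 2-byte char #6 = CB B3.
Offset 14: leading byte 0xF3 = 11110011 → 4-byte char #7 = F3 A3 A8 82.
Offset 18: leading byte 0xD7 = 11010111 → 2-byte char #8 = D7 81.
Leading byte 0xD7 = 11010111 matches 110xxxxx → 2-byte sequence.
Byte 1: 0xD7 = 11010111, payload 10111 (5 bits).
Byte 2: 0x81 = 10000001 (10xxxxxx ✓), payload 000001.
Concatenate: 10111000001 = 0x5C1 (11 bits → U+05C1).

U+05C1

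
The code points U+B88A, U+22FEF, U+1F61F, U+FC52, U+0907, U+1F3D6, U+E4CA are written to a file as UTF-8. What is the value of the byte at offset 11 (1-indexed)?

1-indexed offset 11 is 0-indexed offset 10.
U+B88A → 3-byte form EB A2 8A at offsets 0–2.
U+22FEF → 4-byte form F0 A2 BF AF at offsets 3–6.
U+1F61F → 4-byte form F0 9F 98 9F at offsets 7–10.
Offset 10 falls in char 3's range; it's byte 4 of F0 9F 98 9F = 0x9F.

0x9F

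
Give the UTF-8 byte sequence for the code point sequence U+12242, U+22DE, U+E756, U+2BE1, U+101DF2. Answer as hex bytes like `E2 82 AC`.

U+12242: 4-byte form → F0 92 89 82.
U+22DE: 3-byte form → E2 8B 9E.
U+E756: 3-byte form → EE 9D 96.
U+2BE1: 3-byte form → E2 AF A1.
U+101DF2: 4-byte form → F4 81 B7 B2.
Concatenated (17 bytes): F0 92 89 82 E2 8B 9E EE 9D 96 E2 AF A1 F4 81 B7 B2.

F0 92 89 82 E2 8B 9E EE 9D 96 E2 AF A1 F4 81 B7 B2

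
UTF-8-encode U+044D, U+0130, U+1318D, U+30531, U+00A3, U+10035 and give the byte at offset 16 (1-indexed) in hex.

1-indexed offset 16 is 0-indexed offset 15.
U+044D → 2-byte form D1 8D at offsets 0–1.
U+0130 → 2-byte form C4 B0 at offsets 2–3.
U+1318D → 4-byte form F0 93 86 8D at offsets 4–7.
U+30531 → 4-byte form F0 B0 94 B1 at offsets 8–11.
U+00A3 → 2-byte form C2 A3 at offsets 12–13.
U+10035 → 4-byte form F0 90 80 B5 at offsets 14–17.
Offset 15 falls in char 6's range; it's byte 2 of F0 90 80 B5 = 0x90.

0x90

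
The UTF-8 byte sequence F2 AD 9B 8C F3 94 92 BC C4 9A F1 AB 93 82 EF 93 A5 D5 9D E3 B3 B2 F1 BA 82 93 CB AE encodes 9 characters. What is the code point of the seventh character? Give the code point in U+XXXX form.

U+3CF2

Offset 0: leading byte 0xF2 = 11110010 → 4-byte char #1 = F2 AD 9B 8C.
Offset 4: leading byte 0xF3 = 11110011 → 4-byte char #2 = F3 94 92 BC.
Offset 8: leading byte 0xC4 = 11000100 → 2-byte char #3 = C4 9A.
Offset 10: leading byte 0xF1 = 11110001 → 4-byte char #4 = F1 AB 93 82.
Offset 14: leading byte 0xEF = 11101111 → 3-byte char #5 = EF 93 A5.
Offset 17: leading byte 0xD5 = 11010101 → 2-byte char #6 = D5 9D.
Offset 19: leading byte 0xE3 = 11100011 → 3-byte char #7 = E3 B3 B2.
Leading byte 0xE3 = 11100011 matches 1110xxxx → 3-byte sequence.
Byte 1: 0xE3 = 11100011, payload 0011 (4 bits).
Byte 2: 0xB3 = 10110011 (10xxxxxx ✓), payload 110011.
Byte 3: 0xB2 = 10110010 (10xxxxxx ✓), payload 110010.
Concatenate: 0011110011110010 = 0x3CF2 (16 bits → U+3CF2).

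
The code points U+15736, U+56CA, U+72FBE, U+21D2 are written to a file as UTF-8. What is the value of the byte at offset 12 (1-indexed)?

1-indexed offset 12 is 0-indexed offset 11.
U+15736 → 4-byte form F0 95 9C B6 at offsets 0–3.
U+56CA → 3-byte form E5 9B 8A at offsets 4–6.
U+72FBE → 4-byte form F1 B2 BE BE at offsets 7–10.
U+21D2 → 3-byte form E2 87 92 at offsets 11–13.
Offset 11 falls in char 4's range; it's byte 1 of E2 87 92 = 0xE2.

0xE2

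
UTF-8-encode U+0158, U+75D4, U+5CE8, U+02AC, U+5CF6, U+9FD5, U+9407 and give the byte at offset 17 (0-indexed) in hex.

0x90

U+0158 → 2-byte form C5 98 at offsets 0–1.
U+75D4 → 3-byte form E7 97 94 at offsets 2–4.
U+5CE8 → 3-byte form E5 B3 A8 at offsets 5–7.
U+02AC → 2-byte form CA AC at offsets 8–9.
U+5CF6 → 3-byte form E5 B3 B6 at offsets 10–12.
U+9FD5 → 3-byte form E9 BF 95 at offsets 13–15.
U+9407 → 3-byte form E9 90 87 at offsets 16–18.
Offset 17 falls in char 7's range; it's byte 2 of E9 90 87 = 0x90.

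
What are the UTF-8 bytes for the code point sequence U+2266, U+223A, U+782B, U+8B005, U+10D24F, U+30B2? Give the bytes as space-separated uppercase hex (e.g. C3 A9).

U+2266: 3-byte form → E2 89 A6.
U+223A: 3-byte form → E2 88 BA.
U+782B: 3-byte form → E7 A0 AB.
U+8B005: 4-byte form → F2 8B 80 85.
U+10D24F: 4-byte form → F4 8D 89 8F.
U+30B2: 3-byte form → E3 82 B2.
Concatenated (20 bytes): E2 89 A6 E2 88 BA E7 A0 AB F2 8B 80 85 F4 8D 89 8F E3 82 B2.

E2 89 A6 E2 88 BA E7 A0 AB F2 8B 80 85 F4 8D 89 8F E3 82 B2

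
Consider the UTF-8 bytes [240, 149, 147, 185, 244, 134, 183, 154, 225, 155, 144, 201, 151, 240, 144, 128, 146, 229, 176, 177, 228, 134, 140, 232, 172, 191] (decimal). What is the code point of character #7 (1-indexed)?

U+418C

Offset 0: leading byte 0xF0 = 11110000 → 4-byte char #1 = F0 95 93 B9.
Offset 4: leading byte 0xF4 = 11110100 → 4-byte char #2 = F4 86 B7 9A.
Offset 8: leading byte 0xE1 = 11100001 → 3-byte char #3 = E1 9B 90.
Offset 11: leading byte 0xC9 = 11001001 → 2-byte char #4 = C9 97.
Offset 13: leading byte 0xF0 = 11110000 → 4-byte char #5 = F0 90 80 92.
Offset 17: leading byte 0xE5 = 11100101 → 3-byte char #6 = E5 B0 B1.
Offset 20: leading byte 0xE4 = 11100100 → 3-byte char #7 = E4 86 8C.
Leading byte 0xE4 = 11100100 matches 1110xxxx → 3-byte sequence.
Byte 1: 0xE4 = 11100100, payload 0100 (4 bits).
Byte 2: 0x86 = 10000110 (10xxxxxx ✓), payload 000110.
Byte 3: 0x8C = 10001100 (10xxxxxx ✓), payload 001100.
Concatenate: 0100000110001100 = 0x418C (16 bits → U+418C).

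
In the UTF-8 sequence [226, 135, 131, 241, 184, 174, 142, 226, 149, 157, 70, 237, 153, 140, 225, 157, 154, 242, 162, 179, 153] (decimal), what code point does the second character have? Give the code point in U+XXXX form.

U+78B8E

Offset 0: leading byte 0xE2 = 11100010 → 3-byte char #1 = E2 87 83.
Offset 3: leading byte 0xF1 = 11110001 → 4-byte char #2 = F1 B8 AE 8E.
Leading byte 0xF1 = 11110001 matches 11110xxx → 4-byte sequence.
Byte 1: 0xF1 = 11110001, payload 001 (3 bits).
Byte 2: 0xB8 = 10111000 (10xxxxxx ✓), payload 111000.
Byte 3: 0xAE = 10101110 (10xxxxxx ✓), payload 101110.
Byte 4: 0x8E = 10001110 (10xxxxxx ✓), payload 001110.
Concatenate: 001111000101110001110 = 0x78B8E (21 bits → U+78B8E).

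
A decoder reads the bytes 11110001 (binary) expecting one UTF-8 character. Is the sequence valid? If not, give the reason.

invalid (sequence truncated)

Leading byte 0xF1 = 11110001 → 4-byte form, but only 1 byte is present.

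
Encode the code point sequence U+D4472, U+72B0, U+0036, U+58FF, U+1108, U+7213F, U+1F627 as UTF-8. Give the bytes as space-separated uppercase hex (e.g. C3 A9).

U+D4472: 4-byte form → F3 94 91 B2.
U+72B0: 3-byte form → E7 8A B0.
U+0036: 1-byte form → 36.
U+58FF: 3-byte form → E5 A3 BF.
U+1108: 3-byte form → E1 84 88.
U+7213F: 4-byte form → F1 B2 84 BF.
U+1F627: 4-byte form → F0 9F 98 A7.
Concatenated (22 bytes): F3 94 91 B2 E7 8A B0 36 E5 A3 BF E1 84 88 F1 B2 84 BF F0 9F 98 A7.

F3 94 91 B2 E7 8A B0 36 E5 A3 BF E1 84 88 F1 B2 84 BF F0 9F 98 A7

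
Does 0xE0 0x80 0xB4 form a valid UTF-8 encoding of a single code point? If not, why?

Leading byte 0xE0 = 11100000 → 3-byte form.
Continuation bytes all match 10xxxxxx. Payload decodes to 0x34.
But 0x34 < 0x800, the minimum for a 3-byte sequence — this is an overlong encoding.

invalid (overlong encoding)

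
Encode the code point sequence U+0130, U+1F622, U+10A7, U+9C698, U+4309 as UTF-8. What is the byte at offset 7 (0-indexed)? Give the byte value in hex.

U+0130 → 2-byte form C4 B0 at offsets 0–1.
U+1F622 → 4-byte form F0 9F 98 A2 at offsets 2–5.
U+10A7 → 3-byte form E1 82 A7 at offsets 6–8.
Offset 7 falls in char 3's range; it's byte 2 of E1 82 A7 = 0x82.

0x82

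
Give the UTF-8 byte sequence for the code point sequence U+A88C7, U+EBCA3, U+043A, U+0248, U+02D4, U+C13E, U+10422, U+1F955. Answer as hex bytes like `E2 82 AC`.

F2 A8 A3 87 F3 AB B2 A3 D0 BA C9 88 CB 94 EC 84 BE F0 90 90 A2 F0 9F A5 95

U+A88C7: 4-byte form → F2 A8 A3 87.
U+EBCA3: 4-byte form → F3 AB B2 A3.
U+043A: 2-byte form → D0 BA.
U+0248: 2-byte form → C9 88.
U+02D4: 2-byte form → CB 94.
U+C13E: 3-byte form → EC 84 BE.
U+10422: 4-byte form → F0 90 90 A2.
U+1F955: 4-byte form → F0 9F A5 95.
Concatenated (25 bytes): F2 A8 A3 87 F3 AB B2 A3 D0 BA C9 88 CB 94 EC 84 BE F0 90 90 A2 F0 9F A5 95.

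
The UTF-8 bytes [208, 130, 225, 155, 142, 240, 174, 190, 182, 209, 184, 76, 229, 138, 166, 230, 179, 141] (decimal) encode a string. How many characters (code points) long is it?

Byte at offset 0: 0xD0 = 11010000 → 2-byte char (#1). Advance 2.
Byte at offset 2: 0xE1 = 11100001 → 3-byte char (#2). Advance 3.
Byte at offset 5: 0xF0 = 11110000 → 4-byte char (#3). Advance 4.
Byte at offset 9: 0xD1 = 11010001 → 2-byte char (#4). Advance 2.
Byte at offset 11: 0x4C = 01001100 → 1-byte char (#5). Advance 1.
Byte at offset 12: 0xE5 = 11100101 → 3-byte char (#6). Advance 3.
Byte at offset 15: 0xE6 = 11100110 → 3-byte char (#7). Advance 3.
Reached end at offset 18 after 7 code points.

7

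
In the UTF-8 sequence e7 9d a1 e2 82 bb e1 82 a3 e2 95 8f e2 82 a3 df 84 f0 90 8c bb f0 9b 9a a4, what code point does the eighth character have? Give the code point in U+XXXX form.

U+1B6A4

Offset 0: leading byte 0xE7 = 11100111 → 3-byte char #1 = E7 9D A1.
Offset 3: leading byte 0xE2 = 11100010 → 3-byte char #2 = E2 82 BB.
Offset 6: leading byte 0xE1 = 11100001 → 3-byte char #3 = E1 82 A3.
Offset 9: leading byte 0xE2 = 11100010 → 3-byte char #4 = E2 95 8F.
Offset 12: leading byte 0xE2 = 11100010 → 3-byte char #5 = E2 82 A3.
Offset 15: leading byte 0xDF = 11011111 → 2-byte char #6 = DF 84.
Offset 17: leading byte 0xF0 = 11110000 → 4-byte char #7 = F0 90 8C BB.
Offset 21: leading byte 0xF0 = 11110000 → 4-byte char #8 = F0 9B 9A A4.
Leading byte 0xF0 = 11110000 matches 11110xxx → 4-byte sequence.
Byte 1: 0xF0 = 11110000, payload 000 (3 bits).
Byte 2: 0x9B = 10011011 (10xxxxxx ✓), payload 011011.
Byte 3: 0x9A = 10011010 (10xxxxxx ✓), payload 011010.
Byte 4: 0xA4 = 10100100 (10xxxxxx ✓), payload 100100.
Concatenate: 000011011011010100100 = 0x1B6A4 (21 bits → U+1B6A4).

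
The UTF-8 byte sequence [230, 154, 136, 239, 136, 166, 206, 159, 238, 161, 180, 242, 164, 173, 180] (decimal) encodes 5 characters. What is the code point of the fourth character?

Offset 0: leading byte 0xE6 = 11100110 → 3-byte char #1 = E6 9A 88.
Offset 3: leading byte 0xEF = 11101111 → 3-byte char #2 = EF 88 A6.
Offset 6: leading byte 0xCE = 11001110 → 2-byte char #3 = CE 9F.
Offset 8: leading byte 0xEE = 11101110 → 3-byte char #4 = EE A1 B4.
Leading byte 0xEE = 11101110 matches 1110xxxx → 3-byte sequence.
Byte 1: 0xEE = 11101110, payload 1110 (4 bits).
Byte 2: 0xA1 = 10100001 (10xxxxxx ✓), payload 100001.
Byte 3: 0xB4 = 10110100 (10xxxxxx ✓), payload 110100.
Concatenate: 1110100001110100 = 0xE874 (16 bits → U+E874).

U+E874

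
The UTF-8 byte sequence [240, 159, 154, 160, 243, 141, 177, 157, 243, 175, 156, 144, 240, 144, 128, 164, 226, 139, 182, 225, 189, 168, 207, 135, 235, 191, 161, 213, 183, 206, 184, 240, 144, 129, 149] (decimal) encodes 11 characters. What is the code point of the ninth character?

U+0577

Offset 0: leading byte 0xF0 = 11110000 → 4-byte char #1 = F0 9F 9A A0.
Offset 4: leading byte 0xF3 = 11110011 → 4-byte char #2 = F3 8D B1 9D.
Offset 8: leading byte 0xF3 = 11110011 → 4-byte char #3 = F3 AF 9C 90.
Offset 12: leading byte 0xF0 = 11110000 → 4-byte char #4 = F0 90 80 A4.
Offset 16: leading byte 0xE2 = 11100010 → 3-byte char #5 = E2 8B B6.
Offset 19: leading byte 0xE1 = 11100001 → 3-byte char #6 = E1 BD A8.
Offset 22: leading byte 0xCF = 11001111 → 2-byte char #7 = CF 87.
Offset 24: leading byte 0xEB = 11101011 → 3-byte char #8 = EB BF A1.
Offset 27: leading byte 0xD5 = 11010101 → 2-byte char #9 = D5 B7.
Leading byte 0xD5 = 11010101 matches 110xxxxx → 2-byte sequence.
Byte 1: 0xD5 = 11010101, payload 10101 (5 bits).
Byte 2: 0xB7 = 10110111 (10xxxxxx ✓), payload 110111.
Concatenate: 10101110111 = 0x577 (11 bits → U+0577).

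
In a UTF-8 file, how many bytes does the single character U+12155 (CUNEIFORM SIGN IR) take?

4

U+12155 = 0x12155. UTF-8 uses 1 byte below 0x80, 2 below 0x800, 3 below 0x10000, 4 up to 0x10FFFF. 0x12155 is in U+10000–U+10FFFF → 4 bytes.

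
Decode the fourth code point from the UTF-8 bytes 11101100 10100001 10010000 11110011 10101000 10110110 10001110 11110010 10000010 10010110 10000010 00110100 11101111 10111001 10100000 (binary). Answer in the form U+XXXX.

U+0034

Offset 0: leading byte 0xEC = 11101100 → 3-byte char #1 = EC A1 90.
Offset 3: leading byte 0xF3 = 11110011 → 4-byte char #2 = F3 A8 B6 8E.
Offset 7: leading byte 0xF2 = 11110010 → 4-byte char #3 = F2 82 96 82.
Offset 11: leading byte 0x34 = 00110100 → 1-byte char #4 = 34.
Leading byte 0x34 = 00110100 matches 0xxxxxxx → 1-byte sequence.
Byte 1: 0x34 = 00110100, payload 0110100 (7 bits).
Concatenate: 0110100 = 0x34 (7 bits → U+0034).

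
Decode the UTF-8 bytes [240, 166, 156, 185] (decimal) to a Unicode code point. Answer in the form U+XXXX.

Leading byte 0xF0 = 11110000 matches 11110xxx → 4-byte sequence.
Byte 1: 0xF0 = 11110000, payload 000 (3 bits).
Byte 2: 0xA6 = 10100110 (10xxxxxx ✓), payload 100110.
Byte 3: 0x9C = 10011100 (10xxxxxx ✓), payload 011100.
Byte 4: 0xB9 = 10111001 (10xxxxxx ✓), payload 111001.
Concatenate: 000100110011100111001 = 0x26739 (21 bits → U+26739).

U+26739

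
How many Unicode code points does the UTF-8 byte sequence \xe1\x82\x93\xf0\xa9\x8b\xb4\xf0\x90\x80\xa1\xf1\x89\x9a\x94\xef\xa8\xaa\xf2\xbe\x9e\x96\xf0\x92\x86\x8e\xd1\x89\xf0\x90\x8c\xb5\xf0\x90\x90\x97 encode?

10

Byte at offset 0: 0xE1 = 11100001 → 3-byte char (#1). Advance 3.
Byte at offset 3: 0xF0 = 11110000 → 4-byte char (#2). Advance 4.
Byte at offset 7: 0xF0 = 11110000 → 4-byte char (#3). Advance 4.
Byte at offset 11: 0xF1 = 11110001 → 4-byte char (#4). Advance 4.
Byte at offset 15: 0xEF = 11101111 → 3-byte char (#5). Advance 3.
Byte at offset 18: 0xF2 = 11110010 → 4-byte char (#6). Advance 4.
Byte at offset 22: 0xF0 = 11110000 → 4-byte char (#7). Advance 4.
Byte at offset 26: 0xD1 = 11010001 → 2-byte char (#8). Advance 2.
Byte at offset 28: 0xF0 = 11110000 → 4-byte char (#9). Advance 4.
Byte at offset 32: 0xF0 = 11110000 → 4-byte char (#10). Advance 4.
Reached end at offset 36 after 10 code points.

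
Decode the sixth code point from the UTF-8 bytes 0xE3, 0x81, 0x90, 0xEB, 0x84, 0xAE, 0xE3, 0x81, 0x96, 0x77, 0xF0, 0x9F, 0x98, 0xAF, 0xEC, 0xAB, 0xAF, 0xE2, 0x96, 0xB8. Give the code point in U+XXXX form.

U+CAEF

Offset 0: leading byte 0xE3 = 11100011 → 3-byte char #1 = E3 81 90.
Offset 3: leading byte 0xEB = 11101011 → 3-byte char #2 = EB 84 AE.
Offset 6: leading byte 0xE3 = 11100011 → 3-byte char #3 = E3 81 96.
Offset 9: leading byte 0x77 = 01110111 → 1-byte char #4 = 77.
Offset 10: leading byte 0xF0 = 11110000 → 4-byte char #5 = F0 9F 98 AF.
Offset 14: leading byte 0xEC = 11101100 → 3-byte char #6 = EC AB AF.
Leading byte 0xEC = 11101100 matches 1110xxxx → 3-byte sequence.
Byte 1: 0xEC = 11101100, payload 1100 (4 bits).
Byte 2: 0xAB = 10101011 (10xxxxxx ✓), payload 101011.
Byte 3: 0xAF = 10101111 (10xxxxxx ✓), payload 101111.
Concatenate: 1100101011101111 = 0xCAEF (16 bits → U+CAEF).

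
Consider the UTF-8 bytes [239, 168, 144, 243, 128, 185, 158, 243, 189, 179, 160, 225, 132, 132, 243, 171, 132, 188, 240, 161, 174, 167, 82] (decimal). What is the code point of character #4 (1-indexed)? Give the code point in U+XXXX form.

Offset 0: leading byte 0xEF = 11101111 → 3-byte char #1 = EF A8 90.
Offset 3: leading byte 0xF3 = 11110011 → 4-byte char #2 = F3 80 B9 9E.
Offset 7: leading byte 0xF3 = 11110011 → 4-byte char #3 = F3 BD B3 A0.
Offset 11: leading byte 0xE1 = 11100001 → 3-byte char #4 = E1 84 84.
Leading byte 0xE1 = 11100001 matches 1110xxxx → 3-byte sequence.
Byte 1: 0xE1 = 11100001, payload 0001 (4 bits).
Byte 2: 0x84 = 10000100 (10xxxxxx ✓), payload 000100.
Byte 3: 0x84 = 10000100 (10xxxxxx ✓), payload 000100.
Concatenate: 0001000100000100 = 0x1104 (16 bits → U+1104).

U+1104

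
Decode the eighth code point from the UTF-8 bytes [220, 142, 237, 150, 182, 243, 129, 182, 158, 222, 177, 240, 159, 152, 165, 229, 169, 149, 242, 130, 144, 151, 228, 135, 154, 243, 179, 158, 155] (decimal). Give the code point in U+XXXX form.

U+41DA

Offset 0: leading byte 0xDC = 11011100 → 2-byte char #1 = DC 8E.
Offset 2: leading byte 0xED = 11101101 → 3-byte char #2 = ED 96 B6.
Offset 5: leading byte 0xF3 = 11110011 → 4-byte char #3 = F3 81 B6 9E.
Offset 9: leading byte 0xDE = 11011110 → 2-byte char #4 = DE B1.
Offset 11: leading byte 0xF0 = 11110000 → 4-byte char #5 = F0 9F 98 A5.
Offset 15: leading byte 0xE5 = 11100101 → 3-byte char #6 = E5 A9 95.
Offset 18: leading byte 0xF2 = 11110010 → 4-byte char #7 = F2 82 90 97.
Offset 22: leading byte 0xE4 = 11100100 → 3-byte char #8 = E4 87 9A.
Leading byte 0xE4 = 11100100 matches 1110xxxx → 3-byte sequence.
Byte 1: 0xE4 = 11100100, payload 0100 (4 bits).
Byte 2: 0x87 = 10000111 (10xxxxxx ✓), payload 000111.
Byte 3: 0x9A = 10011010 (10xxxxxx ✓), payload 011010.
Concatenate: 0100000111011010 = 0x41DA (16 bits → U+41DA).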